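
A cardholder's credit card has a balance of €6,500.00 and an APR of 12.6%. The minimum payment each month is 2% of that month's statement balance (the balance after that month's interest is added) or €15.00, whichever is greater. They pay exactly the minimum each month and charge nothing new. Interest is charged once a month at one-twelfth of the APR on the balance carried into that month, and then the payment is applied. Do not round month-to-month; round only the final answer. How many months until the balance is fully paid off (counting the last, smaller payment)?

293 months

Monthly rate r = 12.6%/12 = 1.05% = 0.0105.
While 2% of the post-interest balance exceeds €15.00, each month B ← (B·(1+r))·(1 − 0.02), i.e. B shrinks by the factor (1+r)·0.98 = 0.99029.
This holds for months 1–223. Entering month 224 the balance is €737.78; 2% of the post-interest balance is now below €15.00, so the flat €15.00 minimum applies from here.
From month 224 a fixed €15.00 at rate r clears €737.78 in 70 more payments. Total: 223 + 70 = 293 months.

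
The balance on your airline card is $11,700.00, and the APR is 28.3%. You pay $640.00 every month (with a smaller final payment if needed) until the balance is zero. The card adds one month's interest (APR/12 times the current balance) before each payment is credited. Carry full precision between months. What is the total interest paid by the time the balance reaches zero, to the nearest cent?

$3,789.68

Monthly rate r = 28.3%/12 = 2.35833% = 0.0235833.
Payoff takes n = ⌈−ln(1 − rB₀/P)/ln(1+r)⌉ = ⌈24.201⌉ = 25 payments; the last is $129.68.
Total paid = 24·$640.00 + $129.68 = $15,489.68.
Total interest = total paid − principal = $15,489.68 − $11,700.00 = $3,789.68.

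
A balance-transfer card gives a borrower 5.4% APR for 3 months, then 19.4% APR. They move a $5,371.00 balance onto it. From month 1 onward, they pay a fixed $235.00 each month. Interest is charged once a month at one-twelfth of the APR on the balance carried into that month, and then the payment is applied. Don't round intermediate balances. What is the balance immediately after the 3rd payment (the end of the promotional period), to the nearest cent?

Promo months 1–3 at r₀ = 5.4%/12 = 0.0045; months 4+ at r₁ = 19.4%/12 = 0.0161667.
After month 3: iterate B ← B·(1+r₀) − $235.00 for 3 months → $4,735.66.

$4,735.66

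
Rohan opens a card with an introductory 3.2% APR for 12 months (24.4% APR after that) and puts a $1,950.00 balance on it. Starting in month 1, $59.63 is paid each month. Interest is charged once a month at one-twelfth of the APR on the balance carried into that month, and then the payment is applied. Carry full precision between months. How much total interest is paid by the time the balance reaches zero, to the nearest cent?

$477.57

Promo months 1–12 at r₀ = 3.2%/12 = 0.00266667; months 13+ at r₁ = 24.4%/12 = 0.0203333.
After month 12: iterate B ← B·(1+r₀) − $59.63 for 12 months → $1,287.17.
Then at r₁ with $59.63/mo: n₂ = −ln(1 − r₁·B/P)/ln(1+r₁) ≈ 28.71 → 29 more payments.
Total paid = 40·$59.63 + $42.37 = $2,427.57; interest = $2,427.57 − $1,950.00 = $477.57.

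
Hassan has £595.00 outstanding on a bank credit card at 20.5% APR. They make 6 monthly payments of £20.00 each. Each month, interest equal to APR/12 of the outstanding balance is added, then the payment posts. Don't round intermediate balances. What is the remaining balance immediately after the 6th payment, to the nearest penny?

£533.41

Monthly rate r = 20.5%/12 = 1.70833% = 0.0170833.
Each month: B ← B·(1+r) − £20.00.
Month 1: interest £10.16; balance after payment £585.16.
Month 2: interest £10.00; balance after payment £575.16.
Month 3: interest £9.83; balance after payment £564.99.
Month 4: interest £9.65; balance after payment £554.64.
Month 5: interest £9.48; balance after payment £544.11.
Month 6: interest £9.30; balance after payment £533.41.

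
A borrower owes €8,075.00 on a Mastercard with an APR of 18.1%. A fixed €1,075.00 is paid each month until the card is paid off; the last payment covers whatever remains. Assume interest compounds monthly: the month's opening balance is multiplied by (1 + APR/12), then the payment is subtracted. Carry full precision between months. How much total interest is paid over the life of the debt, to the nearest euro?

€560

Monthly rate r = 18.1%/12 = 1.50833% = 0.0150833.
Payoff takes n = ⌈−ln(1 − rB₀/P)/ln(1+r)⌉ = ⌈8.032⌉ = 9 payments; the last is €34.96.
Total paid = 8·€1,075.00 + €34.96 = €8,634.96.
Total interest = total paid − principal = €8,634.96 − €8,075.00 = €559.96.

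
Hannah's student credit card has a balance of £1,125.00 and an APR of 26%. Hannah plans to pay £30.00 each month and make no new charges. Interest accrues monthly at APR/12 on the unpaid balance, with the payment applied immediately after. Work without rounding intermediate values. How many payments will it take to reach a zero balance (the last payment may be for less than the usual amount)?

79 payments

Monthly rate r = 26%/12 = 2.16667% = 0.0216667.
Recurrence: B ← B·(1+r) − £30.00.
Month 1: interest £24.38; balance after payment £1,119.38.
Month 2: interest £24.25; balance after payment £1,113.63.
Closed form: n = −ln(1 − rB₀/P)/ln(1+r) = −ln(0.1875)/ln(1.02167) ≈ 78.094, so the balance reaches zero during payment 79.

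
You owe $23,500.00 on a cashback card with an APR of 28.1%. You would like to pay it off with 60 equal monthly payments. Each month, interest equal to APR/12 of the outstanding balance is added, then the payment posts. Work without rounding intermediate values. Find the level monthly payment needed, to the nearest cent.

$733.11

Monthly rate r = 28.1%/12 = 2.34167% = 0.0234167.
Level-payment amortization: P = B₀·r / (1 − (1+r)^(−n)) = 23500.00·0.0234167 / (1 − 1.02342^(−60)).
Denominator 1 − (1+r)^(−60) = 0.750626167.
P = 550.292 / 0.750626167 ≈ 733.11.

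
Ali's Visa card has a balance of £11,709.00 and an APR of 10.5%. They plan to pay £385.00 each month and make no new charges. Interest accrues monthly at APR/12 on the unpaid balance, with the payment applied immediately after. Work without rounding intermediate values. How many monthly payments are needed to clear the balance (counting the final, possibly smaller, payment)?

Monthly rate r = 10.5%/12 = 0.875% = 0.00875.
Recurrence: B ← B·(1+r) − £385.00.
Month 1: interest £102.45; balance after payment £11,426.45.
Month 2: interest £99.98; balance after payment £11,141.44.
Closed form: n = −ln(1 − rB₀/P)/ln(1+r) = −ln(0.73389)/ln(1.00875) ≈ 35.515, so the balance reaches zero during payment 36.

36 months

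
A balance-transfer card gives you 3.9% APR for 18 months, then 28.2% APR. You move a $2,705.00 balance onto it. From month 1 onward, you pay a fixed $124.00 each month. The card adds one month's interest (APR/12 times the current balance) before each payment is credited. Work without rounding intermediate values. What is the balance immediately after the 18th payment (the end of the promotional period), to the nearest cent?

$572.95

Promo months 1–18 at r₀ = 3.9%/12 = 0.00325; months 19+ at r₁ = 28.2%/12 = 0.0235.
After month 18: iterate B ← B·(1+r₀) − $124.00 for 18 months → $572.95.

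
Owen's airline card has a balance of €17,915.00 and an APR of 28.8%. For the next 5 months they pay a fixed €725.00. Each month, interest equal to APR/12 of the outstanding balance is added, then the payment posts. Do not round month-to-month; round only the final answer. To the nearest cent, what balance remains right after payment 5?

Monthly rate r = 28.8%/12 = 2.4% = 0.024.
Each month: B ← B·(1+r) − €725.00.
Month 1: interest €429.96; balance after payment €17,619.96.
Month 2: interest €422.88; balance after payment €17,317.84.
Month 3: interest €415.63; balance after payment €17,008.47.
Month 4: interest €408.20; balance after payment €16,691.67.
Month 5: interest €400.60; balance after payment €16,367.27.

€16,367.27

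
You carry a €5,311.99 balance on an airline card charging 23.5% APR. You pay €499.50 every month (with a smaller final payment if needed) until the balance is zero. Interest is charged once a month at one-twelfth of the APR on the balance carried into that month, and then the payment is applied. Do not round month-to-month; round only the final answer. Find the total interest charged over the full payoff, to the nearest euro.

Monthly rate r = 23.5%/12 = 1.95833% = 0.0195833.
Payoff takes n = ⌈−ln(1 − rB₀/P)/ln(1+r)⌉ = ⌈12.041⌉ = 13 payments; the last is €20.67.
Total paid = 12·€499.50 + €20.67 = €6,014.67.
Total interest = total paid − principal = €6,014.67 − €5,311.99 = €702.68.

€703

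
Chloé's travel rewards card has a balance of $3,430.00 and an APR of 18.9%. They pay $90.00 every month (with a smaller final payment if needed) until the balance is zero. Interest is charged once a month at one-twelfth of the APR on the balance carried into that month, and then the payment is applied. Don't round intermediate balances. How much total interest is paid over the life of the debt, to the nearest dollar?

Monthly rate r = 18.9%/12 = 1.575% = 0.01575.
Payoff takes n = ⌈−ln(1 − rB₀/P)/ln(1+r)⌉ = ⌈58.674⌉ = 59 payments; the last is $60.83.
Total paid = 58·$90.00 + $60.83 = $5,280.83.
Total interest = total paid − principal = $5,280.83 − $3,430.00 = $1,850.83.

$1,851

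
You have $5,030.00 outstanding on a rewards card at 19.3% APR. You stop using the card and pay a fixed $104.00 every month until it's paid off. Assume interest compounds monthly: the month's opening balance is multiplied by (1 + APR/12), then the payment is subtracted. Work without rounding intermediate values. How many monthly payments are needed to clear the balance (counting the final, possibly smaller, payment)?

Monthly rate r = 19.3%/12 = 1.60833% = 0.0160833.
Recurrence: B ← B·(1+r) − $104.00.
Month 1: interest $80.90; balance after payment $5,006.90.
Month 2: interest $80.53; balance after payment $4,983.43.
Closed form: n = −ln(1 − rB₀/P)/ln(1+r) = −ln(0.22212)/ln(1.01608) ≈ 94.296, so the balance reaches zero during payment 95.

95 payments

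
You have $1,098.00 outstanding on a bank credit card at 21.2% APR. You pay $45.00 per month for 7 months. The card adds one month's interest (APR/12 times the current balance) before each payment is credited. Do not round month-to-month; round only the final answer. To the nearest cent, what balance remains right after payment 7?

Monthly rate r = 21.2%/12 = 1.76667% = 0.0176667.
Each month: B ← B·(1+r) − $45.00.
Month 1: interest $19.40; balance after payment $1,072.40.
Month 2: interest $18.95; balance after payment $1,046.34.
Month 3: interest $18.49; balance after payment $1,019.83.
Month 4: interest $18.02; balance after payment $992.85.
Month 5: interest $17.54; balance after payment $965.39.
Month 6: interest $17.06; balance after payment $937.44.
Month 7: interest $16.56; balance after payment $909.00.

$909.00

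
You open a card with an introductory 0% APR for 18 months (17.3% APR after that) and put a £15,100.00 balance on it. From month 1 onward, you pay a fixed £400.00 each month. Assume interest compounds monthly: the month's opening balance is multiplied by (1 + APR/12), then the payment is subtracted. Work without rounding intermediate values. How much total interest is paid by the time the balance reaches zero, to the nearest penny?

£1,464.96

Promo months 1–18 at r₀ = 0%/12 = 0; months 19+ at r₁ = 17.3%/12 = 0.0144167.
After month 18 (no interest yet): B = £15,100.00 − 18·£400.00 = £7,900.00.
Then at r₁ with £400.00/mo: n₂ = −ln(1 − r₁·B/P)/ln(1+r₁) ≈ 23.41 → 24 more payments.
Total paid = 41·£400.00 + £164.96 = £16,564.96; interest = £16,564.96 − £15,100.00 = £1,464.96.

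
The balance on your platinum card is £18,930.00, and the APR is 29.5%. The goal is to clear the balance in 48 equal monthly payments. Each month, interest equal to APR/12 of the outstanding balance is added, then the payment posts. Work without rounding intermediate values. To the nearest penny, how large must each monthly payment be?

£676.10

Monthly rate r = 29.5%/12 = 2.45833% = 0.0245833.
Level-payment amortization: P = B₀·r / (1 − (1+r)^(−n)) = 18930.00·0.0245833 / (1 − 1.02458^(−48)).
Denominator 1 − (1+r)^(−48) = 0.688304722.
P = 465.362 / 0.688304722 ≈ 676.10.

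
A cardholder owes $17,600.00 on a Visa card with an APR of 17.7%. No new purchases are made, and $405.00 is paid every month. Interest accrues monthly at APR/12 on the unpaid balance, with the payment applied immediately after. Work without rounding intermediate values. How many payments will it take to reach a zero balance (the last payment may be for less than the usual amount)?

70 payments

Monthly rate r = 17.7%/12 = 1.475% = 0.01475.
Recurrence: B ← B·(1+r) − $405.00.
Month 1: interest $259.60; balance after payment $17,454.60.
Month 2: interest $257.46; balance after payment $17,307.06.
Closed form: n = −ln(1 − rB₀/P)/ln(1+r) = −ln(0.35901)/ln(1.01475) ≈ 69.962, so the balance reaches zero during payment 70.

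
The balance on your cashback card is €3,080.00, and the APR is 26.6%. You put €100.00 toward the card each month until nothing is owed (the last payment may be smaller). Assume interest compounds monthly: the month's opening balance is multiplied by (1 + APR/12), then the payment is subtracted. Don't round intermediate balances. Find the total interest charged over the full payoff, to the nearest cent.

€2,156.45

Monthly rate r = 26.6%/12 = 2.21667% = 0.0221667.
Payoff takes n = ⌈−ln(1 − rB₀/P)/ln(1+r)⌉ = ⌈52.362⌉ = 53 payments; the last is €36.45.
Total paid = 52·€100.00 + €36.45 = €5,236.45.
Total interest = total paid − principal = €5,236.45 − €3,080.00 = €2,156.45.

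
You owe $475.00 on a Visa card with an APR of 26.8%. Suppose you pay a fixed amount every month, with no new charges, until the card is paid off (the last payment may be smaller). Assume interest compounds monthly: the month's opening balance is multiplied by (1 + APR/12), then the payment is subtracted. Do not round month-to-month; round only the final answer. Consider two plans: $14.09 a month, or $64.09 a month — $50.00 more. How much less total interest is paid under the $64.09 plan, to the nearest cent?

$366.65

Monthly rate r = 26.8%/12 = 2.23333% = 0.0223333.
At $14.09/mo: n = ⌈−ln(1 − rB₀/P)/ln(1+r)⌉ = 64 payments (last $4.14); total interest = total paid − $475.00 = $416.81.
At $64.09/mo: 9 payments (last $12.44); total interest $50.16.
Interest saved = $416.81 − $50.16 = $366.65.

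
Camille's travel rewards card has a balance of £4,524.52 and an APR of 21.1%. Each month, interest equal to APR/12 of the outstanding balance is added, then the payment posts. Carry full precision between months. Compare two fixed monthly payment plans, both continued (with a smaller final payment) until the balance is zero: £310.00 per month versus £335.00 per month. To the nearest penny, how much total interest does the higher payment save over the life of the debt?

Monthly rate r = 21.1%/12 = 1.75833% = 0.0175833.
At £310.00/mo: n = ⌈−ln(1 − rB₀/P)/ln(1+r)⌉ = 18 payments (last £4.41); total interest = total paid − £4,524.52 = £749.89.
At £335.00/mo: 16 payments (last £186.57); total interest £687.05.
Interest saved = £749.89 − £687.05 = £62.84.

£62.84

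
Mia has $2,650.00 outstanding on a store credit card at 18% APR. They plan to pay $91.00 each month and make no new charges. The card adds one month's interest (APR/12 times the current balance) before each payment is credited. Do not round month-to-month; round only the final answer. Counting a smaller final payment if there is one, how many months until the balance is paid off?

39 payments

Monthly rate r = 18%/12 = 1.5% = 0.015.
Recurrence: B ← B·(1+r) − $91.00.
Month 1: interest $39.75; balance after payment $2,598.75.
Month 2: interest $38.98; balance after payment $2,546.73.
Closed form: n = −ln(1 − rB₀/P)/ln(1+r) = −ln(0.56319)/ln(1.015) ≈ 38.563, so the balance reaches zero during payment 39.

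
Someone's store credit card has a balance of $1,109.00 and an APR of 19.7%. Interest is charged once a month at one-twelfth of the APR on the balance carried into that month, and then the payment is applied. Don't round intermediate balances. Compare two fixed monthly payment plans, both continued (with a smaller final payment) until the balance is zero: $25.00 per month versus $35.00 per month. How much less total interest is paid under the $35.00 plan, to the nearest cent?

Monthly rate r = 19.7%/12 = 1.64167% = 0.0164167.
At $25.00/mo: n = ⌈−ln(1 − rB₀/P)/ln(1+r)⌉ = 81 payments (last $0.28); total interest = total paid − $1,109.00 = $891.28.
At $35.00/mo: 46 payments (last $3.42); total interest $469.42.
Interest saved = $891.28 − $469.42 = $421.86.

$421.86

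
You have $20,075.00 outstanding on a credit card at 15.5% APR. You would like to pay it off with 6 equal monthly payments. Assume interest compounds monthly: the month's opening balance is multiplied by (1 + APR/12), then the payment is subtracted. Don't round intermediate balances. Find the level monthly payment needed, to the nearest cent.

Monthly rate r = 15.5%/12 = 1.29167% = 0.0129167.
Level-payment amortization: P = B₀·r / (1 − (1+r)^(−n)) = 20075.00·0.0129167 / (1 − 1.01292^(−6)).
Denominator 1 − (1+r)^(−6) = 0.0741136165.
P = 259.302 / 0.0741136165 ≈ 3498.71.

$3,498.71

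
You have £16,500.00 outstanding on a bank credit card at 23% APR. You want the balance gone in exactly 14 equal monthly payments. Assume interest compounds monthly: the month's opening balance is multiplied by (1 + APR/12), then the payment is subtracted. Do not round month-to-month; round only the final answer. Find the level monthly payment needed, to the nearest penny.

Monthly rate r = 23%/12 = 1.91667% = 0.0191667.
Level-payment amortization: P = B₀·r / (1 − (1+r)^(−n)) = 16500.00·0.0191667 / (1 − 1.01917^(−14)).
Denominator 1 − (1+r)^(−14) = 0.233403122.
P = 316.25 / 0.233403122 ≈ 1354.95.

£1,354.95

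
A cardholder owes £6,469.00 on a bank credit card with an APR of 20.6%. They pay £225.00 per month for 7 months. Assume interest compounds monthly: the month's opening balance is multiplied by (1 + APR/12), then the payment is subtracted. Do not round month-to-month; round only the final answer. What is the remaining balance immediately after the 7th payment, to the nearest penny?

£5,629.08

Monthly rate r = 20.6%/12 = 1.71667% = 0.0171667.
Each month: B ← B·(1+r) − £225.00.
Month 1: interest £111.05; balance after payment £6,355.05.
Month 2: interest £109.10; balance after payment £6,239.15.
Month 3: interest £107.11; balance after payment £6,121.25.
Month 4: interest £105.08; balance after payment £6,001.33.
Month 5: interest £103.02; balance after payment £5,879.36.
Month 6: interest £100.93; balance after payment £5,755.28.
Month 7: interest £98.80; balance after payment £5,629.08.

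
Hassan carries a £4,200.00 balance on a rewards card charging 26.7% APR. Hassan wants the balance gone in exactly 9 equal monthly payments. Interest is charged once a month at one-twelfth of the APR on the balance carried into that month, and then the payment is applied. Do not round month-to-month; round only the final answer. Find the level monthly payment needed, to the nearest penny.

Monthly rate r = 26.7%/12 = 2.225% = 0.02225.
Level-payment amortization: P = B₀·r / (1 − (1+r)^(−n)) = 4200.00·0.02225 / (1 − 1.02225^(−9)).
Denominator 1 − (1+r)^(−9) = 0.179675038.
P = 93.45 / 0.179675038 ≈ 520.11.

£520.11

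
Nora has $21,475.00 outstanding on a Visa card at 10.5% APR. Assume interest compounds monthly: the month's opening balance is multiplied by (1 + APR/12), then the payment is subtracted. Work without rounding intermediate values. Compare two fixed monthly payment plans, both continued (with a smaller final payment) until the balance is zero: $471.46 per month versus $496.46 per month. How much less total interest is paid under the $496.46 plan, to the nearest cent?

Monthly rate r = 10.5%/12 = 0.875% = 0.00875.
At $471.46/mo: n = ⌈−ln(1 − rB₀/P)/ln(1+r)⌉ = 59 payments (last $170.40); total interest = total paid − $21,475.00 = $6,040.08.
At $496.46/mo: 55 payments (last $294.69); total interest $5,628.53.
Interest saved = $6,040.08 − $5,628.53 = $411.55.

$411.55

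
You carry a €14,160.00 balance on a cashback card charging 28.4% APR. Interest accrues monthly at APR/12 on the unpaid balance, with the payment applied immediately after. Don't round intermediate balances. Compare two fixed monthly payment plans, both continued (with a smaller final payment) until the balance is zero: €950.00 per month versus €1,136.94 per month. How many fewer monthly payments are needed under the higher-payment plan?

Monthly rate r = 28.4%/12 = 2.36667% = 0.0236667.
At €950.00/mo: n = ⌈−ln(1 − rB₀/P)/ln(1+r)⌉ = 19 payments (last €571.17); total interest = total paid − €14,160.00 = €3,511.17.
At €1,136.94/mo: 15 payments (last €1,057.48); total interest €2,814.64.
Payments saved = 19 − 15 = 4.

4 fewer payments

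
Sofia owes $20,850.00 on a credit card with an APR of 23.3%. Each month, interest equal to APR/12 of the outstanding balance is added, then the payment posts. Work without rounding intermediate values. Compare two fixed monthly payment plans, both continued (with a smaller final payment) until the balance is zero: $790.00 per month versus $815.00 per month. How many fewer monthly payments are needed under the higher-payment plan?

2 fewer payments

Monthly rate r = 23.3%/12 = 1.94167% = 0.0194167.
At $790.00/mo: n = ⌈−ln(1 − rB₀/P)/ln(1+r)⌉ = 38 payments (last $282.59); total interest = total paid − $20,850.00 = $8,662.59.
At $815.00/mo: 36 payments (last $576.51); total interest $8,251.51.
Payments saved = 38 − 36 = 2.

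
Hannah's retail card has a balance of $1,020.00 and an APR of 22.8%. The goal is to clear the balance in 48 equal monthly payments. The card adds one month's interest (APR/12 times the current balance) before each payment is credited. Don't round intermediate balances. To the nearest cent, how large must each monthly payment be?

$32.58

Monthly rate r = 22.8%/12 = 1.9% = 0.019.
Level-payment amortization: P = B₀·r / (1 − (1+r)^(−n)) = 1020.00·0.019 / (1 − 1.019^(−48)).
Denominator 1 − (1+r)^(−48) = 0.59482824.
P = 19.38 / 0.59482824 ≈ 32.58.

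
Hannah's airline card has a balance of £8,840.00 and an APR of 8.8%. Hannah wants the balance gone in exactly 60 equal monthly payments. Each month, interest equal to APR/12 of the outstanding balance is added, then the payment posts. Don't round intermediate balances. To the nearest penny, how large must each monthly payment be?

Monthly rate r = 8.8%/12 = 0.733333% = 0.00733333.
Level-payment amortization: P = B₀·r / (1 − (1+r)^(−n)) = 8840.00·0.00733333 / (1 − 1.00733^(−60)).
Denominator 1 − (1+r)^(−60) = 0.354928755.
P = 64.8267 / 0.354928755 ≈ 182.65.

£182.65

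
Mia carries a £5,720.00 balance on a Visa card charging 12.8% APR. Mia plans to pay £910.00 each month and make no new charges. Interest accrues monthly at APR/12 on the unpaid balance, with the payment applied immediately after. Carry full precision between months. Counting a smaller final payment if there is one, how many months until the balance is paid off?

7 months

Monthly rate r = 12.8%/12 = 1.06667% = 0.0106667.
Recurrence: B ← B·(1+r) − £910.00.
Month 1: interest £61.01; balance after payment £4,871.01.
Month 2: interest £51.96; balance after payment £4,012.97.
Closed form: n = −ln(1 − rB₀/P)/ln(1+r) = −ln(0.93295)/ln(1.01067) ≈ 6.541, so the balance reaches zero during payment 7.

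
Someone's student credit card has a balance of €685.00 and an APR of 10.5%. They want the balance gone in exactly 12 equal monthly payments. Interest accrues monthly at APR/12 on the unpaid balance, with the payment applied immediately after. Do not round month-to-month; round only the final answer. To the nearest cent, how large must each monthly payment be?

Monthly rate r = 10.5%/12 = 0.875% = 0.00875.
Level-payment amortization: P = B₀·r / (1 − (1+r)^(−n)) = 685.00·0.00875 / (1 − 1.00875^(−12)).
Denominator 1 − (1+r)^(−12) = 0.0992641938.
P = 5.99375 / 0.0992641938 ≈ 60.38.

€60.38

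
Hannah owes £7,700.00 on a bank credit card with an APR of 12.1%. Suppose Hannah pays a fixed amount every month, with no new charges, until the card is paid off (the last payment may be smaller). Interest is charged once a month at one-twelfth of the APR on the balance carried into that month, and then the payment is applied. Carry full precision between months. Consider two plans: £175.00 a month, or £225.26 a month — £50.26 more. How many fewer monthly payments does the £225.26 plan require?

Monthly rate r = 12.1%/12 = 1.00833% = 0.0100833.
At £175.00/mo: n = ⌈−ln(1 − rB₀/P)/ln(1+r)⌉ = 59 payments (last £78.42); total interest = total paid − £7,700.00 = £2,528.42.
At £225.26/mo: 43 payments (last £28.10); total interest £1,789.02.
Payments saved = 59 − 43 = 16.

16 fewer payments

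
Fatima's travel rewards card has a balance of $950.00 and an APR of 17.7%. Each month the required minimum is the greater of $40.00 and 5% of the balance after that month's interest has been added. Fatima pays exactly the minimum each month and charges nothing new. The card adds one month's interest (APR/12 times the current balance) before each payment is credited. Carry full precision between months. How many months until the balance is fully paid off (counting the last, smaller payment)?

Monthly rate r = 17.7%/12 = 1.475% = 0.01475.
While 5% of the post-interest balance exceeds $40.00, each month B ← (B·(1+r))·(1 − 0.05), i.e. B shrinks by the factor (1+r)·0.95 = 0.96401.
This holds for months 1–6. Entering month 7 the balance is $762.46; 5% of the post-interest balance is now below $40.00, so the flat $40.00 minimum applies from here.
From month 7 a fixed $40.00 at rate r clears $762.46 in 23 more payments. Total: 6 + 23 = 29 months.

29 months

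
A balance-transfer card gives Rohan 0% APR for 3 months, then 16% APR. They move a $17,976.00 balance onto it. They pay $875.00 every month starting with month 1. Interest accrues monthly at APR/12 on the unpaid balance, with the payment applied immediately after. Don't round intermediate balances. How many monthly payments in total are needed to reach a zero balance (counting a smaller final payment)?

24 payments

Promo months 1–3 at r₀ = 0%/12 = 0; months 4+ at r₁ = 16%/12 = 0.0133333.
After month 3 (no interest yet): B = $17,976.00 − 3·$875.00 = $15,351.00.
Then at r₁ with $875.00/mo: n₂ = −ln(1 − r₁·B/P)/ln(1+r₁) ≈ 20.12 → 21 more payments.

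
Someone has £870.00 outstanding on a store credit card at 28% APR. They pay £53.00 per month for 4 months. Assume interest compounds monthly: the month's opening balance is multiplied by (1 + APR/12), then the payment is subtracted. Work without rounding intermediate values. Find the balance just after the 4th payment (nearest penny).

Monthly rate r = 28%/12 = 2.33333% = 0.0233333.
Each month: B ← B·(1+r) − £53.00.
Month 1: interest £20.30; balance after payment £837.30.
Month 2: interest £19.54; balance after payment £803.84.
Month 3: interest £18.76; balance after payment £769.59.
Month 4: interest £17.96; balance after payment £734.55.

£734.55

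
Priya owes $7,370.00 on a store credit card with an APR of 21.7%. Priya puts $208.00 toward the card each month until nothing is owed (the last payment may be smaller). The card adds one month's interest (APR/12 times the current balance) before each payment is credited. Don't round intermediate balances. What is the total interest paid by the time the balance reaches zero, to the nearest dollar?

$4,511

Monthly rate r = 21.7%/12 = 1.80833% = 0.0180833.
Payoff takes n = ⌈−ln(1 − rB₀/P)/ln(1+r)⌉ = ⌈57.121⌉ = 58 payments; the last is $25.40.
Total paid = 57·$208.00 + $25.40 = $11,881.40.
Total interest = total paid − principal = $11,881.40 − $7,370.00 = $4,511.40.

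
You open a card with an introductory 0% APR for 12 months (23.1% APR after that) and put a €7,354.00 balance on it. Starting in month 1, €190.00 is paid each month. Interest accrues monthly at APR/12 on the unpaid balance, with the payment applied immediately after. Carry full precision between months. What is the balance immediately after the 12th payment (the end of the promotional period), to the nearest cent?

€5,074.00

Promo months 1–12 at r₀ = 0%/12 = 0; months 13+ at r₁ = 23.1%/12 = 0.01925.
After month 12 (no interest yet): B = €7,354.00 − 12·€190.00 = €5,074.00.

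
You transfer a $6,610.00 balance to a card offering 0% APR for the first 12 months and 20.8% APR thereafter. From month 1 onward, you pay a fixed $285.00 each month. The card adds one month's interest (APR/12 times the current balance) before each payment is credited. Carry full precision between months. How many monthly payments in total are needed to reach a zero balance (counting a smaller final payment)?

25 months

Promo months 1–12 at r₀ = 0%/12 = 0; months 13+ at r₁ = 20.8%/12 = 0.0173333.
After month 12 (no interest yet): B = $6,610.00 − 12·$285.00 = $3,190.00.
Then at r₁ with $285.00/mo: n₂ = −ln(1 − r₁·B/P)/ln(1+r₁) ≈ 12.55 → 13 more payments.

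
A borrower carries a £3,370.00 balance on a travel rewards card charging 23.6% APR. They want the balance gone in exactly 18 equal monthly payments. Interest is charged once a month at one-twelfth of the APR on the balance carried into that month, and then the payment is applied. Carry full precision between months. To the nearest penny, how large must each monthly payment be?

Monthly rate r = 23.6%/12 = 1.96667% = 0.0196667.
Level-payment amortization: P = B₀·r / (1 − (1+r)^(−n)) = 3370.00·0.0196667 / (1 − 1.01967^(−18)).
Denominator 1 − (1+r)^(−18) = 0.295709226.
P = 66.2767 / 0.295709226 ≈ 224.13.

£224.13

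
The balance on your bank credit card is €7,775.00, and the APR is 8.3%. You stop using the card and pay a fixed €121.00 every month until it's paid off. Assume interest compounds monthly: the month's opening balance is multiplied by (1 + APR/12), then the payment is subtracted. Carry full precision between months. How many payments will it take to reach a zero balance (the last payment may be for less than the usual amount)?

86 months

Monthly rate r = 8.3%/12 = 0.691667% = 0.00691667.
Recurrence: B ← B·(1+r) − €121.00.
Month 1: interest €53.78; balance after payment €7,707.78.
Month 2: interest €53.31; balance after payment €7,640.09.
Closed form: n = −ln(1 − rB₀/P)/ln(1+r) = −ln(0.55556)/ln(1.00692) ≈ 85.273, so the balance reaches zero during payment 86.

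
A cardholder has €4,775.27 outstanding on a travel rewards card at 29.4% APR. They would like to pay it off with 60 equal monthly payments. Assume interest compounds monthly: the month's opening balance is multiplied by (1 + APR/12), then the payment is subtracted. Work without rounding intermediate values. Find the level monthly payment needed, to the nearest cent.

€152.74

Monthly rate r = 29.4%/12 = 2.45% = 0.0245.
Level-payment amortization: P = B₀·r / (1 − (1+r)^(−n)) = 4775.27·0.0245 / (1 − 1.0245^(−60)).
Denominator 1 − (1+r)^(−60) = 0.765964232.
P = 116.994 / 0.765964232 ≈ 152.74.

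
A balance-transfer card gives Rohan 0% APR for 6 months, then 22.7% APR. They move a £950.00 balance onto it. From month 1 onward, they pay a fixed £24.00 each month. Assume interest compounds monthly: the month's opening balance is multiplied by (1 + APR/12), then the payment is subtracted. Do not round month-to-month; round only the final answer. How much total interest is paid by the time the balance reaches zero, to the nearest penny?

£485.78

Promo months 1–6 at r₀ = 0%/12 = 0; months 7+ at r₁ = 22.7%/12 = 0.0189167.
After month 6 (no interest yet): B = £950.00 − 6·£24.00 = £806.00.
Then at r₁ with £24.00/mo: n₂ = −ln(1 − r₁·B/P)/ln(1+r₁) ≈ 53.82 → 54 more payments.
Total paid = 59·£24.00 + £19.78 = £1,435.78; interest = £1,435.78 − £950.00 = £485.78.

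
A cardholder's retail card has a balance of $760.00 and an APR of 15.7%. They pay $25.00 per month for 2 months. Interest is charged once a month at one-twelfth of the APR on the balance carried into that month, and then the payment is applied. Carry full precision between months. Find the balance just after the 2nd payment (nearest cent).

$729.69

Monthly rate r = 15.7%/12 = 1.30833% = 0.0130833.
Each month: B ← B·(1+r) − $25.00.
Month 1: interest $9.94; balance after payment $744.94.
Month 2: interest $9.75; balance after payment $729.69.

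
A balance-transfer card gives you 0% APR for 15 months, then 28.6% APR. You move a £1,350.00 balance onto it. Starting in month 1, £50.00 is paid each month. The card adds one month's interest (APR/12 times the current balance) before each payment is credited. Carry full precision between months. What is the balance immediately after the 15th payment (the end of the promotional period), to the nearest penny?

£600.00

Promo months 1–15 at r₀ = 0%/12 = 0; months 16+ at r₁ = 28.6%/12 = 0.0238333.
After month 15 (no interest yet): B = £1,350.00 − 15·£50.00 = £600.00.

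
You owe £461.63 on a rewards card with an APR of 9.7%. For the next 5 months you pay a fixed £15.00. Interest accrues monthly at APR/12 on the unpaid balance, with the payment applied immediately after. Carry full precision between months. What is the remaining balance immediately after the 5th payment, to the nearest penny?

£404.37

Monthly rate r = 9.7%/12 = 0.808333% = 0.00808333.
Each month: B ← B·(1+r) − £15.00.
Month 1: interest £3.73; balance after payment £450.36.
Month 2: interest £3.64; balance after payment £439.00.
Month 3: interest £3.55; balance after payment £427.55.
Month 4: interest £3.46; balance after payment £416.01.
Month 5: interest £3.36; balance after payment £404.37.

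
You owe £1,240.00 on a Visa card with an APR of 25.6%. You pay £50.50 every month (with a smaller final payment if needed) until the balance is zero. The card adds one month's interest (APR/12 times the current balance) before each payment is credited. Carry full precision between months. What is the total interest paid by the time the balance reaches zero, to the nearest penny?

Monthly rate r = 25.6%/12 = 2.13333% = 0.0213333.
Payoff takes n = ⌈−ln(1 − rB₀/P)/ln(1+r)⌉ = ⌈35.150⌉ = 36 payments; the last is £7.64.
Total paid = 35·£50.50 + £7.64 = £1,775.14.
Total interest = total paid − principal = £1,775.14 − £1,240.00 = £535.14.

£535.14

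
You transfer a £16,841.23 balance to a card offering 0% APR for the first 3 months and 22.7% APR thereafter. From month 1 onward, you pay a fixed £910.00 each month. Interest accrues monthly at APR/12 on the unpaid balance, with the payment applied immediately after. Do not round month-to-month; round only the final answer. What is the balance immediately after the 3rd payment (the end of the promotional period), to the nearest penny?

Promo months 1–3 at r₀ = 0%/12 = 0; months 4+ at r₁ = 22.7%/12 = 0.0189167.
After month 3 (no interest yet): B = £16,841.23 − 3·£910.00 = £14,111.23.

£14,111.23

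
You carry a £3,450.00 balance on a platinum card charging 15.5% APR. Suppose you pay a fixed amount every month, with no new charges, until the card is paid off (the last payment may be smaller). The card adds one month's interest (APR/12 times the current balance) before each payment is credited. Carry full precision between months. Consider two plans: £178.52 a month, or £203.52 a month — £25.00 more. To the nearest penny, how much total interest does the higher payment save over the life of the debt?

£75.73

Monthly rate r = 15.5%/12 = 1.29167% = 0.0129167.
At £178.52/mo: n = ⌈−ln(1 − rB₀/P)/ln(1+r)⌉ = 23 payments (last £67.47); total interest = total paid − £3,450.00 = £544.91.
At £203.52/mo: 20 payments (last £52.30); total interest £469.18.
Interest saved = £544.91 − £469.18 = £75.73.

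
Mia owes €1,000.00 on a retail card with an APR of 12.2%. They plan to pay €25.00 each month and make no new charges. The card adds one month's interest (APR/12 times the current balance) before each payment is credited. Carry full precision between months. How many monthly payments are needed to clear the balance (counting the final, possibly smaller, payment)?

52 months

Monthly rate r = 12.2%/12 = 1.01667% = 0.0101667.
Recurrence: B ← B·(1+r) − €25.00.
Month 1: interest €10.17; balance after payment €985.17.
Month 2: interest €10.02; balance after payment €970.18.
Closed form: n = −ln(1 − rB₀/P)/ln(1+r) = −ln(0.59333)/ln(1.01017) ≈ 51.605, so the balance reaches zero during payment 52.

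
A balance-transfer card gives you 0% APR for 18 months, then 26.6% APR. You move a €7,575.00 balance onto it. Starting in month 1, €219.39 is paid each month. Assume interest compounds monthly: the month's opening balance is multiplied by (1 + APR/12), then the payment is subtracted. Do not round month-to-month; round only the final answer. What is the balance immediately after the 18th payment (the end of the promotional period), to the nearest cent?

€3,625.98

Promo months 1–18 at r₀ = 0%/12 = 0; months 19+ at r₁ = 26.6%/12 = 0.0221667.
After month 18 (no interest yet): B = €7,575.00 − 18·€219.39 = €3,625.98.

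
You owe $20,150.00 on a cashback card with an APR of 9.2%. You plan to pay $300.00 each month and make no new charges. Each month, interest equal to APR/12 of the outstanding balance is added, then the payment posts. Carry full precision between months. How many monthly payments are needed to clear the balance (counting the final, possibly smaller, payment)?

Monthly rate r = 9.2%/12 = 0.766667% = 0.00766667.
Recurrence: B ← B·(1+r) − $300.00.
Month 1: interest $154.48; balance after payment $20,004.48.
Month 2: interest $153.37; balance after payment $19,857.85.
Closed form: n = −ln(1 − rB₀/P)/ln(1+r) = −ln(0.48506)/ln(1.00767) ≈ 94.730, so the balance reaches zero during payment 95.

95 payments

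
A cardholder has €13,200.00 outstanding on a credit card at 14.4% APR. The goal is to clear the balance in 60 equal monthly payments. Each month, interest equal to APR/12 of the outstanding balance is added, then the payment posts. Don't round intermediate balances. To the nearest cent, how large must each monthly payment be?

€309.89

Monthly rate r = 14.4%/12 = 1.2% = 0.012.
Level-payment amortization: P = B₀·r / (1 − (1+r)^(−n)) = 13200.00·0.012 / (1 − 1.012^(−60)).
Denominator 1 − (1+r)^(−60) = 0.51115717.
P = 158.4 / 0.51115717 ≈ 309.89.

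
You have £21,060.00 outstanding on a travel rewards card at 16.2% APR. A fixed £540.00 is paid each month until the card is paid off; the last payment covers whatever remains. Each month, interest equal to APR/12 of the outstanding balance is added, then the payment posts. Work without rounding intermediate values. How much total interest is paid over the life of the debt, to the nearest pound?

Monthly rate r = 16.2%/12 = 1.35% = 0.0135.
Payoff takes n = ⌈−ln(1 − rB₀/P)/ln(1+r)⌉ = ⌈55.751⌉ = 56 payments; the last is £406.21.
Total paid = 55·£540.00 + £406.21 = £30,106.21.
Total interest = total paid − principal = £30,106.21 − £21,060.00 = £9,046.21.

£9,046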